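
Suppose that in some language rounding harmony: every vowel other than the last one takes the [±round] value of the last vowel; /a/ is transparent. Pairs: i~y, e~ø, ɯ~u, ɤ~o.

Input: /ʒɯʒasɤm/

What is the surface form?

no segment meets the rule's conditions; no change.

[ʒɯʒasɤm]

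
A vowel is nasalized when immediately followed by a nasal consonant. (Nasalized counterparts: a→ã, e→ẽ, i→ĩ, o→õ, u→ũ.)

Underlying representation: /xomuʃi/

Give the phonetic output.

/o/ before nasal /m/ → [õ]

[xõmuʃi]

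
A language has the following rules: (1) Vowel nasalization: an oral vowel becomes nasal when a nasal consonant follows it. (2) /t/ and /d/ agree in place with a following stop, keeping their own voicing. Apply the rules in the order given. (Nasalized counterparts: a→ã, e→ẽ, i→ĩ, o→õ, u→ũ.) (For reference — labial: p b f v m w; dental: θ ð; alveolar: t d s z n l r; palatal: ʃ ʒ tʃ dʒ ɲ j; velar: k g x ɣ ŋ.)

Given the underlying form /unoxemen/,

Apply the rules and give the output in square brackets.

[ũnoxẽmẽn]

Rule 1: /u/ before nasal /n/ → [ũ]
Rule 1: /e/ before nasal /m/ → [ẽ]
Rule 1: /e/ before nasal /n/ → [ẽ]
After rule 1: ũnoxẽmẽn
Rule 2: no segment meets the rule's conditions; no change.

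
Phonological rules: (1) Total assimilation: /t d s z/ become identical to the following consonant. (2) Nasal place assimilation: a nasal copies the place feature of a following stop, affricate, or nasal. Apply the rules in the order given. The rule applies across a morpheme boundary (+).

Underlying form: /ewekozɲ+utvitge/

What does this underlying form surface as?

[ewekoɲɲ+uvvigge]

Rule 1: /z/ before /ɲ/ → [ɲ] (total assimilation)
Rule 1: /t/ before /v/ → [v] (total assimilation)
Rule 1: /t/ before /g/ → [g] (total assimilation)
After rule 1: ewekoɲɲ+uvvigge
Rule 2: no segment meets the rule's conditions; no change.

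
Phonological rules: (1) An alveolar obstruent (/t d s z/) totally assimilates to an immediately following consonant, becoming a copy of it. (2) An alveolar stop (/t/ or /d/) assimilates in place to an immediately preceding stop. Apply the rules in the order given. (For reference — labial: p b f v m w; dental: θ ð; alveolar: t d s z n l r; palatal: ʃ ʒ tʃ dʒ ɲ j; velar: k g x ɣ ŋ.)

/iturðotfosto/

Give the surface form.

Rule 1: /t/ before /f/ → [f] (total assimilation)
Rule 1: /s/ before /t/ → [t] (total assimilation)
After rule 1: iturðoffotto
Rule 2: no segment meets the rule's conditions; no change.

[iturðoffotto]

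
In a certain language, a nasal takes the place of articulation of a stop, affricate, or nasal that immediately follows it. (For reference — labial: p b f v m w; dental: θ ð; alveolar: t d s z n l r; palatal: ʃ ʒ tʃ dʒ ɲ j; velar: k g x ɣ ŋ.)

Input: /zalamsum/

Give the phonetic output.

[zalamsum]

no segment meets the rule's conditions; no change.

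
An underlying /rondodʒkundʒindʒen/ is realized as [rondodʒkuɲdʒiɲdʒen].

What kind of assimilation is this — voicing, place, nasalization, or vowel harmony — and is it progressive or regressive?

place assimilation, regressive

/n/→[ɲ] /n/→[ɲ].
Each target copies a feature from the following segment, so the direction is regressive.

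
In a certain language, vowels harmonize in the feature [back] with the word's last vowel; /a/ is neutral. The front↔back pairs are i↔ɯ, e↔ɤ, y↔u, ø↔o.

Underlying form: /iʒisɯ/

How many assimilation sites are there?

2

/i/ harmonizes with /ɯ/ ([+back]) → [ɯ]
/i/ harmonizes with /ɯ/ ([+back]) → [ɯ]
2 segments change.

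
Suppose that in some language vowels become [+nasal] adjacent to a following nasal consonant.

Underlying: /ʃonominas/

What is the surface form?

[ʃõnõmĩnas]

/o/ before nasal /n/ → [õ]
/o/ before nasal /m/ → [õ]
/i/ before nasal /n/ → [ĩ]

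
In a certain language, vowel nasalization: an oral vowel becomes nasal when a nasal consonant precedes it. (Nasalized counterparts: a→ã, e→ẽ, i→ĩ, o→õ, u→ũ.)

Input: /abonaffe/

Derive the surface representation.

/a/ after nasal /n/ → [ã]

[abonãffe]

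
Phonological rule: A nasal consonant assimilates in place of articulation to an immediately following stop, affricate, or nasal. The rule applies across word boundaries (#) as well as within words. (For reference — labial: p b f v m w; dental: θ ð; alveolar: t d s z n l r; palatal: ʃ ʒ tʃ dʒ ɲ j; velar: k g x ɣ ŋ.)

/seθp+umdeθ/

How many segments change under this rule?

/m/ before /d/ (alveolar) → [n]
1 segment changes.

1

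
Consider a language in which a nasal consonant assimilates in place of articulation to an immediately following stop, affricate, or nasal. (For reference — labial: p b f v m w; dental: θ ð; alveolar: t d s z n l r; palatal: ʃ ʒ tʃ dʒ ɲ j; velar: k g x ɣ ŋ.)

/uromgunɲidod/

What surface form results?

/m/ before /g/ (velar) → [ŋ]
/n/ before /ɲ/ (palatal) → [ɲ]

[uroŋguɲɲidod]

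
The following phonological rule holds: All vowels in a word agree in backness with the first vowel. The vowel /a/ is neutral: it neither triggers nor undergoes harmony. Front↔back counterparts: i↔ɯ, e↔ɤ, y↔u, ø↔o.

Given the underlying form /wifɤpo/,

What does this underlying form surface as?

/ɤ/ harmonizes with /i/ ([-back]) → [e]
/o/ harmonizes with /i/ ([-back]) → [ø]

[wifepø]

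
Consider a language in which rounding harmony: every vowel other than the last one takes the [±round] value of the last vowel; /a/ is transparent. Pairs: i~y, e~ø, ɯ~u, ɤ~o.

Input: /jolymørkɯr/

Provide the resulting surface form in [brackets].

/o/ harmonizes with /ɯ/ ([-round]) → [ɤ]
/y/ harmonizes with /ɯ/ ([-round]) → [i]
/ø/ harmonizes with /ɯ/ ([-round]) → [e]

[jɤlimerkɯr]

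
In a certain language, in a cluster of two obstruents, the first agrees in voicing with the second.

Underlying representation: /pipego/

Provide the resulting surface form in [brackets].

[pipego]

no segment meets the rule's conditions; no change.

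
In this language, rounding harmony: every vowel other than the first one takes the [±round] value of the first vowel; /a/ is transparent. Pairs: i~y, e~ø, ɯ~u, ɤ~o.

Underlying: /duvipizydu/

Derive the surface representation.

/i/ harmonizes with /u/ ([+round]) → [y]
/i/ harmonizes with /u/ ([+round]) → [y]

[duvypyzydu]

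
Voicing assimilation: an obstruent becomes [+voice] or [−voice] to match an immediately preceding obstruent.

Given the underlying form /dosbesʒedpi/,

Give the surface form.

/b/ after /s/ (voiceless) → [p]
/ʒ/ after /s/ (voiceless) → [ʃ]
/p/ after /d/ (voiced) → [b]

[dospesʃedbi]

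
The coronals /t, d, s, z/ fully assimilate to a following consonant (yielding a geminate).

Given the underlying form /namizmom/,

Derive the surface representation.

/z/ before /m/ → [m] (total assimilation)

[namimmom]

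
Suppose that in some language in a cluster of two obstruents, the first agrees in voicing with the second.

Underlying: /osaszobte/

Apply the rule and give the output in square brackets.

/s/ before /z/ (voiced) → [z]
/b/ before /t/ (voiceless) → [p]

[osazzopte]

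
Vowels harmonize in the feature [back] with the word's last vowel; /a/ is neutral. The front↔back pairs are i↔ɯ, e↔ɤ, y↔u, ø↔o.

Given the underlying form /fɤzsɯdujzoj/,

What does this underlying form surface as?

no segment meets the rule's conditions; no change.

[fɤzsɯdujzoj]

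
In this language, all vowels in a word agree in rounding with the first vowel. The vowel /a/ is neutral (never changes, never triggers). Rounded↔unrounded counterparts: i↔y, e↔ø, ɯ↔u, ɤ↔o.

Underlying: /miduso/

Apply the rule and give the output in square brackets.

[midɯsɤ]

/u/ harmonizes with /i/ ([-round]) → [ɯ]
/o/ harmonizes with /i/ ([-round]) → [ɤ]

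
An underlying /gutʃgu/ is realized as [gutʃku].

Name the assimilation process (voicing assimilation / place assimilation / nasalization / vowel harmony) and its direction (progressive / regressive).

/g/→[k].
Each target copies a feature from the preceding segment, so the direction is progressive.

voicing assimilation, progressive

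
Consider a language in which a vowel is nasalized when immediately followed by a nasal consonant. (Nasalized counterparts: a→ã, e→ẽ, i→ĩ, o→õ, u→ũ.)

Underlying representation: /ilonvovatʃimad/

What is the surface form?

[ilõnvovatʃĩmad]

/o/ before nasal /n/ → [õ]
/i/ before nasal /m/ → [ĩ]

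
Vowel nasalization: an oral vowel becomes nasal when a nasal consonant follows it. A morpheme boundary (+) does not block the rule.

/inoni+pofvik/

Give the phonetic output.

/i/ before nasal /n/ → [ĩ]
/o/ before nasal /n/ → [õ]

[ĩnõni+pofvik]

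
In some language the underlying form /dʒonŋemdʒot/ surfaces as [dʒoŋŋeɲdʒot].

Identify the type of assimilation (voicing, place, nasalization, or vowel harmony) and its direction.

/n/→[ŋ] /m/→[ɲ].
Each target copies a feature from the following segment, so the direction is regressive.

place assimilation, regressive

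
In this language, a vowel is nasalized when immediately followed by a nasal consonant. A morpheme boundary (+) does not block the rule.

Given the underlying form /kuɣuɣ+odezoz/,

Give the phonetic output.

[kuɣuɣ+odezoz]

no segment meets the rule's conditions; no change.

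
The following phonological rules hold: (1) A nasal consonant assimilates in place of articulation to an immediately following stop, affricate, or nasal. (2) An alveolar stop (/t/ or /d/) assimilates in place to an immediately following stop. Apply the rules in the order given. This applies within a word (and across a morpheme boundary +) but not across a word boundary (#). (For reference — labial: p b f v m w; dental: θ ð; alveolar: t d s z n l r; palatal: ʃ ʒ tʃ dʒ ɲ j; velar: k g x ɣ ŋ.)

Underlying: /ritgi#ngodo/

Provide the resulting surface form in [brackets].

[rikgi#ŋgodo]

Rule 1: /n/ before /g/ (velar) → [ŋ]
After rule 1: ritgi#ŋgodo
Rule 2: /t/ before /g/ (velar) → [k]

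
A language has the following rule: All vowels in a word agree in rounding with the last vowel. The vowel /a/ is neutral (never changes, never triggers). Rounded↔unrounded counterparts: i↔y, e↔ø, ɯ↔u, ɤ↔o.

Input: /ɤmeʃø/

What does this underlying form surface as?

/ɤ/ harmonizes with /ø/ ([+round]) → [o]
/e/ harmonizes with /ø/ ([+round]) → [ø]

[omøʃø]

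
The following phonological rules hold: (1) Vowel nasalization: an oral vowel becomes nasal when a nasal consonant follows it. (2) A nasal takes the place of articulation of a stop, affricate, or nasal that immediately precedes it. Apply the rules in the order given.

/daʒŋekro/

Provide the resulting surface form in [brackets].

Rule 1: no segment meets the rule's conditions; no change.
After rule 1: daʒŋekro
Rule 2: no segment meets the rule's conditions; no change.

[daʒŋekro]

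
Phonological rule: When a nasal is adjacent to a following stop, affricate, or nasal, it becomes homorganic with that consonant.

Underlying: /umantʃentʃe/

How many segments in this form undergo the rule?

/n/ before /tʃ/ (palatal) → [ɲ]
/n/ before /tʃ/ (palatal) → [ɲ]
2 segments change.

2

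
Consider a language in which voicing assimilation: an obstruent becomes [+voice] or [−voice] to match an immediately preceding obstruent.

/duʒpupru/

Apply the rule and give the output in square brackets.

/p/ after /ʒ/ (voiced) → [b]

[duʒbupru]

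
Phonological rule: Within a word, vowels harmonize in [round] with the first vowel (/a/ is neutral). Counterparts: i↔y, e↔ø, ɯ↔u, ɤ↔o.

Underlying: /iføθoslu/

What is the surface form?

/ø/ harmonizes with /i/ ([-round]) → [e]
/o/ harmonizes with /i/ ([-round]) → [ɤ]
/u/ harmonizes with /i/ ([-round]) → [ɯ]

[ifeθɤslɯ]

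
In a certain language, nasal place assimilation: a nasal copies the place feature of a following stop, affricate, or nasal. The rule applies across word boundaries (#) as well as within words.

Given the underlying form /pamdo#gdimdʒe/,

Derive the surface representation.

[pando#gdiɲdʒe]

/m/ before /d/ (alveolar) → [n]
/m/ before /dʒ/ (palatal) → [ɲ]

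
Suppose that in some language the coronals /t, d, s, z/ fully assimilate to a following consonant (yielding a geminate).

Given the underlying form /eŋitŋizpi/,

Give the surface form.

[eŋiŋŋippi]

/t/ before /ŋ/ → [ŋ] (total assimilation)
/z/ before /p/ → [p] (total assimilation)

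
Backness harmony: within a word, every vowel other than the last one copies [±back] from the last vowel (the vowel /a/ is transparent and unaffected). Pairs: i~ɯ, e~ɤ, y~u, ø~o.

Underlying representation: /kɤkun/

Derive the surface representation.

no segment meets the rule's conditions; no change.

[kɤkun]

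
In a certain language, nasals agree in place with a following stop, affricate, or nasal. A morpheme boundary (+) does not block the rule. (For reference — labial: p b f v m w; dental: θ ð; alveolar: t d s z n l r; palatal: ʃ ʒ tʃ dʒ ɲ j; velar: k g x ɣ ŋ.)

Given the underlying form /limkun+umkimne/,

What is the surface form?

/m/ before /k/ (velar) → [ŋ]
/m/ before /k/ (velar) → [ŋ]
/m/ before /n/ (alveolar) → [n]

[liŋkun+uŋkinne]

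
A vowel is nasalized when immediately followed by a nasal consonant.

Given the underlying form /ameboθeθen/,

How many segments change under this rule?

/a/ before nasal /m/ → [ã]
/e/ before nasal /n/ → [ẽ]
2 segments change.

2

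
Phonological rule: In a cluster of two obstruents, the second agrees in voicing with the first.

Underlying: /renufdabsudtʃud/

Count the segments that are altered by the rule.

3

/d/ after /f/ (voiceless) → [t]
/s/ after /b/ (voiced) → [z]
/tʃ/ after /d/ (voiced) → [dʒ]
3 segments change.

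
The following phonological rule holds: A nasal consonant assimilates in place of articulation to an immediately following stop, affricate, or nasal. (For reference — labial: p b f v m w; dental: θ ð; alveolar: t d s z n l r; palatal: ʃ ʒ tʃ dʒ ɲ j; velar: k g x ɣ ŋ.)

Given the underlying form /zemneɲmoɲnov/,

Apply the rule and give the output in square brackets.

/m/ before /n/ (alveolar) → [n]
/ɲ/ before /m/ (labial) → [m]
/ɲ/ before /n/ (alveolar) → [n]

[zennemmonnov]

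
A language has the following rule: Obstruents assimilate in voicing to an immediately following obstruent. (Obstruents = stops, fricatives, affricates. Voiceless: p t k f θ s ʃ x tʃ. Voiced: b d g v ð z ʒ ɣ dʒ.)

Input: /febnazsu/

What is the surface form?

[febnassu]

/z/ before /s/ (voiceless) → [s]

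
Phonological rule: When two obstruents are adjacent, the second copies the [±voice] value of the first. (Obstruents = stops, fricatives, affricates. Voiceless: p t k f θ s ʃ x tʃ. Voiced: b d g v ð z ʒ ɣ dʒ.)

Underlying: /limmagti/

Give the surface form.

/t/ after /g/ (voiced) → [d]

[limmagdi]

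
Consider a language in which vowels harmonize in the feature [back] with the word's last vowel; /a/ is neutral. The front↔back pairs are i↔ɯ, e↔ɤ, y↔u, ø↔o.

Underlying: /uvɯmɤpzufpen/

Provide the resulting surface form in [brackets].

[yvimepzyfpen]

/u/ harmonizes with /e/ ([-back]) → [y]
/ɯ/ harmonizes with /e/ ([-back]) → [i]
/ɤ/ harmonizes with /e/ ([-back]) → [e]
/u/ harmonizes with /e/ ([-back]) → [y]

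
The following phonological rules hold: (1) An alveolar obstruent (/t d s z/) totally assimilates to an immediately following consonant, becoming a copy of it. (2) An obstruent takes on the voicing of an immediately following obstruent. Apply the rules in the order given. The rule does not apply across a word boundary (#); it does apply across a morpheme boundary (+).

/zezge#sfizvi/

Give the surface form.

Rule 1: /z/ before /g/ → [g] (total assimilation)
Rule 1: /s/ before /f/ → [f] (total assimilation)
Rule 1: /z/ before /v/ → [v] (total assimilation)
After rule 1: zegge#ffivvi
Rule 2: no segment meets the rule's conditions; no change.

[zegge#ffivvi]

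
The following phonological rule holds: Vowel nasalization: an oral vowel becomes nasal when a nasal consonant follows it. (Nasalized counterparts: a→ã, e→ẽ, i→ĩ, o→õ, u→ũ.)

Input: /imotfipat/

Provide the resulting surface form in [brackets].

[ĩmotfipat]

/i/ before nasal /m/ → [ĩ]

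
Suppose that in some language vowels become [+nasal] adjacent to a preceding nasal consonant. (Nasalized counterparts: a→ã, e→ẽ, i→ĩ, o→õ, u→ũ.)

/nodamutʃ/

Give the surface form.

[nõdamũtʃ]

/o/ after nasal /n/ → [õ]
/u/ after nasal /m/ → [ũ]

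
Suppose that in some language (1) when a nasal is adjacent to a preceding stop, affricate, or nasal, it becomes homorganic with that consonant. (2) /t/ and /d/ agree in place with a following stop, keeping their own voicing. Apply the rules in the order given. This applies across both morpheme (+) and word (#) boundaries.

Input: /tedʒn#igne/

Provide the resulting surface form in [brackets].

Rule 1: /n/ after /dʒ/ (palatal) → [ɲ]
Rule 1: /n/ after /g/ (velar) → [ŋ]
After rule 1: tedʒɲ#igŋe
Rule 2: no segment meets the rule's conditions; no change.

[tedʒɲ#igŋe]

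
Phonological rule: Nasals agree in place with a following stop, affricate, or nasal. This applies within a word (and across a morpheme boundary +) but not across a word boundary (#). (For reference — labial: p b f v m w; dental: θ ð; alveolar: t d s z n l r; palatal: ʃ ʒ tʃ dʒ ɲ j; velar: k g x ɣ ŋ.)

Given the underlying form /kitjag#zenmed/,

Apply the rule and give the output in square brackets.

/n/ before /m/ (labial) → [m]

[kitjag#zemmed]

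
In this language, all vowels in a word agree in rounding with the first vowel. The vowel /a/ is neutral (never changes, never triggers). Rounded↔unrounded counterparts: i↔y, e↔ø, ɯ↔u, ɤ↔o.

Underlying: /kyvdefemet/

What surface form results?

[kyvdøfømøt]

/e/ harmonizes with /y/ ([+round]) → [ø]
/e/ harmonizes with /y/ ([+round]) → [ø]
/e/ harmonizes with /y/ ([+round]) → [ø]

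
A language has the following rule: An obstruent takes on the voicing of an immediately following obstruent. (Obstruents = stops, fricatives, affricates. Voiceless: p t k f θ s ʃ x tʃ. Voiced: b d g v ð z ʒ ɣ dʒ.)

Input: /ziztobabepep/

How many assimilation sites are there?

1

/z/ before /t/ (voiceless) → [s]
1 segment changes.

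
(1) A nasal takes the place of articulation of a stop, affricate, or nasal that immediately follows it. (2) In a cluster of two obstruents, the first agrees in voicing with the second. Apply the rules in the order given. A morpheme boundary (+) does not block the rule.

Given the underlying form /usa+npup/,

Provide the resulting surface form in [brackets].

Rule 1: /n/ before /p/ (labial) → [m]
After rule 1: usa+mpup
Rule 2: no segment meets the rule's conditions; no change.

[usa+mpup]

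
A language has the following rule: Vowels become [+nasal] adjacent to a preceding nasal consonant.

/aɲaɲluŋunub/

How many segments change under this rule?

3

/a/ after nasal /ɲ/ → [ã]
/u/ after nasal /ŋ/ → [ũ]
/u/ after nasal /n/ → [ũ]
3 segments change.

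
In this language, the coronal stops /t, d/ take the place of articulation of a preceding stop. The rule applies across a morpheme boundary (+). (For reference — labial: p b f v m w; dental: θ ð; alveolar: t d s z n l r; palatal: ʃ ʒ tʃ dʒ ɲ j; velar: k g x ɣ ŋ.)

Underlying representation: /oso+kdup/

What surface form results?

[oso+kgup]

/d/ after /k/ (velar) → [g]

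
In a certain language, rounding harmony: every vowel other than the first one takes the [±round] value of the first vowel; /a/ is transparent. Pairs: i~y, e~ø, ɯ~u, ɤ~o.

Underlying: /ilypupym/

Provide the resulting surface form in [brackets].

[ilipɯpim]

/y/ harmonizes with /i/ ([-round]) → [i]
/u/ harmonizes with /i/ ([-round]) → [ɯ]
/y/ harmonizes with /i/ ([-round]) → [i]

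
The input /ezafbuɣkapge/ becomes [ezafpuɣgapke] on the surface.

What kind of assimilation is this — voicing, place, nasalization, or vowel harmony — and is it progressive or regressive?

voicing assimilation, progressive

/b/→[p] /k/→[g] /g/→[k].
Each target copies a feature from the preceding segment, so the direction is progressive.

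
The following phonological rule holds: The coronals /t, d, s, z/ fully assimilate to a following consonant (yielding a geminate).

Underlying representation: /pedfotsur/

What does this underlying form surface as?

[peffossur]

/d/ before /f/ → [f] (total assimilation)
/t/ before /s/ → [s] (total assimilation)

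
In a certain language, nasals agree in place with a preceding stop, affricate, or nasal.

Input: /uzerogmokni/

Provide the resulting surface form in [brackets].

[uzerogŋokŋi]

/m/ after /g/ (velar) → [ŋ]
/n/ after /k/ (velar) → [ŋ]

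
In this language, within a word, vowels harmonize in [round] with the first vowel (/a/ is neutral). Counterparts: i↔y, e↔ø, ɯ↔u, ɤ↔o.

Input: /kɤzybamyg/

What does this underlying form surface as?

[kɤzibamig]

/y/ harmonizes with /ɤ/ ([-round]) → [i]
/y/ harmonizes with /ɤ/ ([-round]) → [i]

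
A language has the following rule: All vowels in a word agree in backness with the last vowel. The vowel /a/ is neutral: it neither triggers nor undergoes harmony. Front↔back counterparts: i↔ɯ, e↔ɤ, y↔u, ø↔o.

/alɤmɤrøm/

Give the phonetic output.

[alemerøm]

/ɤ/ harmonizes with /ø/ ([-back]) → [e]
/ɤ/ harmonizes with /ø/ ([-back]) → [e]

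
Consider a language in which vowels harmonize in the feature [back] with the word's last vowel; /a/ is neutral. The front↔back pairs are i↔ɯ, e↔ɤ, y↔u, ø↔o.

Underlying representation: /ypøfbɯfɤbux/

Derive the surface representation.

/y/ harmonizes with /u/ ([+back]) → [u]
/ø/ harmonizes with /u/ ([+back]) → [o]

[upofbɯfɤbux]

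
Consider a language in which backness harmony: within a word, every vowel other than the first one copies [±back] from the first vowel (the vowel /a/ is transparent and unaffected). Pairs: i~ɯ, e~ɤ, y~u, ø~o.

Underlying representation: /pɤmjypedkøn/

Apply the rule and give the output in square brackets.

[pɤmjupɤdkon]

/y/ harmonizes with /ɤ/ ([+back]) → [u]
/e/ harmonizes with /ɤ/ ([+back]) → [ɤ]
/ø/ harmonizes with /ɤ/ ([+back]) → [o]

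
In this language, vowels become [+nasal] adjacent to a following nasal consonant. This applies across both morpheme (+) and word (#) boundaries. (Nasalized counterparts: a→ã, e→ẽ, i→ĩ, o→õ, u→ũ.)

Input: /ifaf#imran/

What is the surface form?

/i/ before nasal /m/ → [ĩ]
/a/ before nasal /n/ → [ã]

[ifaf#ĩmrãn]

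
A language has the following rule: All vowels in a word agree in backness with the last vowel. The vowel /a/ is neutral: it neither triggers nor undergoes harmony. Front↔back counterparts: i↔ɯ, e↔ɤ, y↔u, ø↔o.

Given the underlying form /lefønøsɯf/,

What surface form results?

[lɤfonosɯf]

/e/ harmonizes with /ɯ/ ([+back]) → [ɤ]
/ø/ harmonizes with /ɯ/ ([+back]) → [o]
/ø/ harmonizes with /ɯ/ ([+back]) → [o]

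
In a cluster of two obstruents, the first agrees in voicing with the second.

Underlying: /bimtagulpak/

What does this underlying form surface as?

[bimtagulpak]

no segment meets the rule's conditions; no change.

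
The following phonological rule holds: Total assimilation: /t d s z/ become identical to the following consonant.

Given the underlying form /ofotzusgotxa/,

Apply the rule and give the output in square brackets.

[ofozzuggoxxa]

/t/ before /z/ → [z] (total assimilation)
/s/ before /g/ → [g] (total assimilation)
/t/ before /x/ → [x] (total assimilation)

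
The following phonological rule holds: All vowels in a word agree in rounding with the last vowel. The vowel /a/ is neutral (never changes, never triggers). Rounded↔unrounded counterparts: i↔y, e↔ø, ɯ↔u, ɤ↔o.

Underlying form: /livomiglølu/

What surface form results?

[lyvomyglølu]

/i/ harmonizes with /u/ ([+round]) → [y]
/i/ harmonizes with /u/ ([+round]) → [y]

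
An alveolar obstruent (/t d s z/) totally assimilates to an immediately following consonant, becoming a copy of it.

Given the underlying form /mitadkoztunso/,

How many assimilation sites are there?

2

/d/ before /k/ → [k] (total assimilation)
/z/ before /t/ → [t] (total assimilation)
2 segments change.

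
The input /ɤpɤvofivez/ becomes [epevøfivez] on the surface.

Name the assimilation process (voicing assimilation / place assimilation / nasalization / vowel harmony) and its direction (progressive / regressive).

/ɤ/→[e] /ɤ/→[e] /o/→[ø].
Vowels agree with the last vowel, so the harmony is regressive.

vowel harmony, regressive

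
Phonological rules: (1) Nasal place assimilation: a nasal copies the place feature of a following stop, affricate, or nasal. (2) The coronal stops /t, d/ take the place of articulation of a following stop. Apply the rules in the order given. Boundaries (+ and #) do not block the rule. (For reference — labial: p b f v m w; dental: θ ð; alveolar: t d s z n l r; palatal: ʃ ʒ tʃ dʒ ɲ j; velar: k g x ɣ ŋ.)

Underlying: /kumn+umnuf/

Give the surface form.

[kunn+unnuf]

Rule 1: /m/ before /n/ (alveolar) → [n]
Rule 1: /m/ before /n/ (alveolar) → [n]
After rule 1: kunn+unnuf
Rule 2: no segment meets the rule's conditions; no change.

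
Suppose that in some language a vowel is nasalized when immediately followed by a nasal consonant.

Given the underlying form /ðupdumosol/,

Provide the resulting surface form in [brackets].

/u/ before nasal /m/ → [ũ]

[ðupdũmosol]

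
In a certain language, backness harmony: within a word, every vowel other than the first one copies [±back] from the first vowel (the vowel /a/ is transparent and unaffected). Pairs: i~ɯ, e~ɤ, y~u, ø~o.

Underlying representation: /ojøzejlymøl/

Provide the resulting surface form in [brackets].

[ojozɤjlumol]

/ø/ harmonizes with /o/ ([+back]) → [o]
/e/ harmonizes with /o/ ([+back]) → [ɤ]
/y/ harmonizes with /o/ ([+back]) → [u]
/ø/ harmonizes with /o/ ([+back]) → [o]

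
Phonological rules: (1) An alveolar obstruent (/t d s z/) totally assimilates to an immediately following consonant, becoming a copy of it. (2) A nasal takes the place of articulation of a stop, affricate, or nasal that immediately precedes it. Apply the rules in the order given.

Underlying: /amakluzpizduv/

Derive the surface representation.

[amakluppidduv]

Rule 1: /z/ before /p/ → [p] (total assimilation)
Rule 1: /z/ before /d/ → [d] (total assimilation)
After rule 1: amakluppidduv
Rule 2: no segment meets the rule's conditions; no change.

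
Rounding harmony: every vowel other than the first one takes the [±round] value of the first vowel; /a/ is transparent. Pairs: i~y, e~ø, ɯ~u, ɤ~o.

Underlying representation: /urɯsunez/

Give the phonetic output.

[urusunøz]

/ɯ/ harmonizes with /u/ ([+round]) → [u]
/e/ harmonizes with /u/ ([+round]) → [ø]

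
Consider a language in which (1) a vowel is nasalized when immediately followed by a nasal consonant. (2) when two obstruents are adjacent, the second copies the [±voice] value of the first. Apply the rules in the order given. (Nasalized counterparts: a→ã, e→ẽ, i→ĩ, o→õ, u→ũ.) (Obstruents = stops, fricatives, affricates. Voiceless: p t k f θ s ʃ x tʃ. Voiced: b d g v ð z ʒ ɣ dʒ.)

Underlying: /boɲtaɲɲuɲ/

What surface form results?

Rule 1: /o/ before nasal /ɲ/ → [õ]
Rule 1: /a/ before nasal /ɲ/ → [ã]
Rule 1: /u/ before nasal /ɲ/ → [ũ]
After rule 1: bõɲtãɲɲũɲ
Rule 2: no segment meets the rule's conditions; no change.

[bõɲtãɲɲũɲ]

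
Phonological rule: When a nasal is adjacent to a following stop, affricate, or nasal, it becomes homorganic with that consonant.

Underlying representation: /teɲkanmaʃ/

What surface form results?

/ɲ/ before /k/ (velar) → [ŋ]
/n/ before /m/ (labial) → [m]

[teŋkammaʃ]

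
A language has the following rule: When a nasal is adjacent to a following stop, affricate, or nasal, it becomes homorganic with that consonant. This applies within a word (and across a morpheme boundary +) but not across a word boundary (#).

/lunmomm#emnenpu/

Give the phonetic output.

[lummomm#ennempu]

/n/ before /m/ (labial) → [m]
/m/ before /n/ (alveolar) → [n]
/n/ before /p/ (labial) → [m]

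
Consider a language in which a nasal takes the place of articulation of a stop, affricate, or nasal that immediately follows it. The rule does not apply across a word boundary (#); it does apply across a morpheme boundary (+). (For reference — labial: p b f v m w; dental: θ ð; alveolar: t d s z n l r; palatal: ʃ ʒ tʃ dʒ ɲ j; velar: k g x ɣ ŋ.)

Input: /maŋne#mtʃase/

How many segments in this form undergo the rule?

2

/ŋ/ before /n/ (alveolar) → [n]
/m/ before /tʃ/ (palatal) → [ɲ]
2 segments change.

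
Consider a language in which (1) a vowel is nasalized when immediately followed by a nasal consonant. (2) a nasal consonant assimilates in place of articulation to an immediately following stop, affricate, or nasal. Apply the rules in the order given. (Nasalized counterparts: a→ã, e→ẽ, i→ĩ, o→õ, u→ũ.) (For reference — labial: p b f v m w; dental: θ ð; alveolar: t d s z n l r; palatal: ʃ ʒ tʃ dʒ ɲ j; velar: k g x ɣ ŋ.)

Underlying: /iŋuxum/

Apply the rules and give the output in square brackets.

[ĩŋuxũm]

Rule 1: /i/ before nasal /ŋ/ → [ĩ]
Rule 1: /u/ before nasal /m/ → [ũ]
After rule 1: ĩŋuxũm
Rule 2: no segment meets the rule's conditions; no change.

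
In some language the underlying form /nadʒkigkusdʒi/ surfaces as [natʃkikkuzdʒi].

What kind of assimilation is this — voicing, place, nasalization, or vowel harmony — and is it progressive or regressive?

/dʒ/→[tʃ] /g/→[k] /s/→[z].
Each target copies a feature from the following segment, so the direction is regressive.

voicing assimilation, regressive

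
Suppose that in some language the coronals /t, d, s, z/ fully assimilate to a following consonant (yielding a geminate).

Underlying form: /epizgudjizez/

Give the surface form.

/z/ before /g/ → [g] (total assimilation)
/d/ before /j/ → [j] (total assimilation)

[epiggujjizez]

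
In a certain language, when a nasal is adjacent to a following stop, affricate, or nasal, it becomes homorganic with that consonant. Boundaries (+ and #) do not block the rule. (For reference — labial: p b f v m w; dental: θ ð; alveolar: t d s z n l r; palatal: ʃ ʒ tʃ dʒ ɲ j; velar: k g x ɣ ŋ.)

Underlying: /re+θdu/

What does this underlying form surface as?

no segment meets the rule's conditions; no change.

[re+θdu]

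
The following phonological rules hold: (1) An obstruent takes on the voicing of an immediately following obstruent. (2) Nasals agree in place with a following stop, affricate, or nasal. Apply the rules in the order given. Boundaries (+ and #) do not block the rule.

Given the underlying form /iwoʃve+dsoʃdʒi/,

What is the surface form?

Rule 1: /ʃ/ before /v/ (voiced) → [ʒ]
Rule 1: /d/ before /s/ (voiceless) → [t]
Rule 1: /ʃ/ before /dʒ/ (voiced) → [ʒ]
After rule 1: iwoʒve+tsoʒdʒi
Rule 2: no segment meets the rule's conditions; no change.

[iwoʒve+tsoʒdʒi]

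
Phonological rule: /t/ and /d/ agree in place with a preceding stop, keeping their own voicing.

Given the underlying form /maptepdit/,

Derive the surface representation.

[mappepbit]

/t/ after /p/ (labial) → [p]
/d/ after /p/ (labial) → [b]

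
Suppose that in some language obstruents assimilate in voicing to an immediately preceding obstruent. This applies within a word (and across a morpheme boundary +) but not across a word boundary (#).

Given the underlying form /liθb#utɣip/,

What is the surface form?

[liθp#utxip]

/b/ after /θ/ (voiceless) → [p]
/ɣ/ after /t/ (voiceless) → [x]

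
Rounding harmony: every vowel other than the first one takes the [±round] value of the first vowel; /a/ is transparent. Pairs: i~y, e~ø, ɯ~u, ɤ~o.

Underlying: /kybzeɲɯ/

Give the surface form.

[kybzøɲu]

/e/ harmonizes with /y/ ([+round]) → [ø]
/ɯ/ harmonizes with /y/ ([+round]) → [u]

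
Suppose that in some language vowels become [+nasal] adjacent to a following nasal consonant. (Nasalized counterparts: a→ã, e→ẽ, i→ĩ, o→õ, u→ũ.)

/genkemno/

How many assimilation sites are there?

2

/e/ before nasal /n/ → [ẽ]
/e/ before nasal /m/ → [ẽ]
2 segments change.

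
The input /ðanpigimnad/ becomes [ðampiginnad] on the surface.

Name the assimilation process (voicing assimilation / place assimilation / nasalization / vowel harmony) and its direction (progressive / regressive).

place assimilation, regressive

/n/→[m] /m/→[n].
Each target copies a feature from the following segment, so the direction is regressive.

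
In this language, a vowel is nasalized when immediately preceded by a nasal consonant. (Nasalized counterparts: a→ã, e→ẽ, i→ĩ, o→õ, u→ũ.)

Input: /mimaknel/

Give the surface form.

[mĩmãknẽl]

/i/ after nasal /m/ → [ĩ]
/a/ after nasal /m/ → [ã]
/e/ after nasal /n/ → [ẽ]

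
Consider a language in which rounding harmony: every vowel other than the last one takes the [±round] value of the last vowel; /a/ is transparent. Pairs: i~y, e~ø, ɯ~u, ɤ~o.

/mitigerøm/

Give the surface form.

[mytygørøm]

/i/ harmonizes with /ø/ ([+round]) → [y]
/i/ harmonizes with /ø/ ([+round]) → [y]
/e/ harmonizes with /ø/ ([+round]) → [ø]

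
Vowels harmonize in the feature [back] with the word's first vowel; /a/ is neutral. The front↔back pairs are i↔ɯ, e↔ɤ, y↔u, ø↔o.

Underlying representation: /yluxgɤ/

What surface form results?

/u/ harmonizes with /y/ ([-back]) → [y]
/ɤ/ harmonizes with /y/ ([-back]) → [e]

[ylyxge]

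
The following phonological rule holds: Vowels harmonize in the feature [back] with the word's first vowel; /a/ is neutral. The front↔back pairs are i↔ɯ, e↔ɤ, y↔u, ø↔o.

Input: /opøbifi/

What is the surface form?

[opobɯfɯ]

/ø/ harmonizes with /o/ ([+back]) → [o]
/i/ harmonizes with /o/ ([+back]) → [ɯ]
/i/ harmonizes with /o/ ([+back]) → [ɯ]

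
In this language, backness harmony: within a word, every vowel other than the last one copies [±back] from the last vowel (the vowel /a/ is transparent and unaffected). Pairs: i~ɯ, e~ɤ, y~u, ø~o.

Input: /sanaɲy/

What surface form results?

no segment meets the rule's conditions; no change.

[sanaɲy]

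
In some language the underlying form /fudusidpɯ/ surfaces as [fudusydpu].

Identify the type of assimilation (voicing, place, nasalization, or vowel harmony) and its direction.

vowel harmony, progressive

/i/→[y] /ɯ/→[u].
Vowels agree with the first vowel, so the harmony is progressive.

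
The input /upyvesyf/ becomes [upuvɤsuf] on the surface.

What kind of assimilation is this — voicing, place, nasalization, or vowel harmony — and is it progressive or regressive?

/y/→[u] /e/→[ɤ] /y/→[u].
Vowels agree with the first vowel, so the harmony is progressive.

vowel harmony, progressive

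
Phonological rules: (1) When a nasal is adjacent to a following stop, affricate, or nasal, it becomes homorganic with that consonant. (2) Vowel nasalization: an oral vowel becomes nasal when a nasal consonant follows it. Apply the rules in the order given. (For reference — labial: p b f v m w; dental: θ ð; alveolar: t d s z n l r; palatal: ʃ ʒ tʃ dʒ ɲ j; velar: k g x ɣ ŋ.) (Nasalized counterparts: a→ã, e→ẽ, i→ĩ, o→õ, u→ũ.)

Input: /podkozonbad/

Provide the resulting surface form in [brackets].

Rule 1: /n/ before /b/ (labial) → [m]
After rule 1: podkozombad
Rule 2: /o/ before nasal /m/ → [õ]

[podkozõmbad]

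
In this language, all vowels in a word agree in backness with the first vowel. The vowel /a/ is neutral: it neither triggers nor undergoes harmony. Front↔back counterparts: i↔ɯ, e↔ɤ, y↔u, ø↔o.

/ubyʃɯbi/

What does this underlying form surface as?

[ubuʃɯbɯ]

/y/ harmonizes with /u/ ([+back]) → [u]
/i/ harmonizes with /u/ ([+back]) → [ɯ]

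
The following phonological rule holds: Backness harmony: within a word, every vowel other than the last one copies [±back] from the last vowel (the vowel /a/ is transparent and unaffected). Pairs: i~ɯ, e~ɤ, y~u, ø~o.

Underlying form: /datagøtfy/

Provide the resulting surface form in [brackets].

no segment meets the rule's conditions; no change.

[datagøtfy]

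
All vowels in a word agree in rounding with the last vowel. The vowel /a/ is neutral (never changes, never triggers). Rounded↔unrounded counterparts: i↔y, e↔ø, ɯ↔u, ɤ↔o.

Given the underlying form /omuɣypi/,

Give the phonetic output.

/o/ harmonizes with /i/ ([-round]) → [ɤ]
/u/ harmonizes with /i/ ([-round]) → [ɯ]
/y/ harmonizes with /i/ ([-round]) → [i]

[ɤmɯɣipi]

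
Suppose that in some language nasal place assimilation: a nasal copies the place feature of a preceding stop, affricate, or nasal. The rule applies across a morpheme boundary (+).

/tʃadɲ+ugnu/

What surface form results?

/ɲ/ after /d/ (alveolar) → [n]
/n/ after /g/ (velar) → [ŋ]

[tʃadn+ugŋu]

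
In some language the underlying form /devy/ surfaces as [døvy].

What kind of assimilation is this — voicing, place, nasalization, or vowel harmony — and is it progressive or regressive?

vowel harmony, regressive

/e/→[ø].
Vowels agree with the last vowel, so the harmony is regressive.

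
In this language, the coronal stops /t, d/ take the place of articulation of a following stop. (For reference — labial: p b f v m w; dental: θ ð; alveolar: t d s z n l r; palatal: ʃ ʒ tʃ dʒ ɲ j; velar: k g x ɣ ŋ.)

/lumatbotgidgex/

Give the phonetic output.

[lumapbokgiggex]

/t/ before /b/ (labial) → [p]
/t/ before /g/ (velar) → [k]
/d/ before /g/ (velar) → [g]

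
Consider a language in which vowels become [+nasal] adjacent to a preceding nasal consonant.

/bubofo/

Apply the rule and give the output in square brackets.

no segment meets the rule's conditions; no change.

[bubofo]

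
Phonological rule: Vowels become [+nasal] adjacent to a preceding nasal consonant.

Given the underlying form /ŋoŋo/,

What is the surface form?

/o/ after nasal /ŋ/ → [õ]
/o/ after nasal /ŋ/ → [õ]

[ŋõŋõ]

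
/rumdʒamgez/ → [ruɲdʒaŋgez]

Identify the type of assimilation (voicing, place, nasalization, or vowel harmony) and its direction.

place assimilation, regressive

/m/→[ɲ] /m/→[ŋ].
Each target copies a feature from the following segment, so the direction is regressive.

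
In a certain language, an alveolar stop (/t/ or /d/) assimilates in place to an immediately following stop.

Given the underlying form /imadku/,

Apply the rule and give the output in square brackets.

[imagku]

/d/ before /k/ (velar) → [g]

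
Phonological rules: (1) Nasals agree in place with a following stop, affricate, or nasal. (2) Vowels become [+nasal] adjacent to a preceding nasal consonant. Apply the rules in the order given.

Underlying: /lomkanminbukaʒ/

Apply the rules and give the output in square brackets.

[loŋkammĩmbukaʒ]

Rule 1: /m/ before /k/ (velar) → [ŋ]
Rule 1: /n/ before /m/ (labial) → [m]
Rule 1: /n/ before /b/ (labial) → [m]
After rule 1: loŋkammimbukaʒ
Rule 2: /i/ after nasal /m/ → [ĩ]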